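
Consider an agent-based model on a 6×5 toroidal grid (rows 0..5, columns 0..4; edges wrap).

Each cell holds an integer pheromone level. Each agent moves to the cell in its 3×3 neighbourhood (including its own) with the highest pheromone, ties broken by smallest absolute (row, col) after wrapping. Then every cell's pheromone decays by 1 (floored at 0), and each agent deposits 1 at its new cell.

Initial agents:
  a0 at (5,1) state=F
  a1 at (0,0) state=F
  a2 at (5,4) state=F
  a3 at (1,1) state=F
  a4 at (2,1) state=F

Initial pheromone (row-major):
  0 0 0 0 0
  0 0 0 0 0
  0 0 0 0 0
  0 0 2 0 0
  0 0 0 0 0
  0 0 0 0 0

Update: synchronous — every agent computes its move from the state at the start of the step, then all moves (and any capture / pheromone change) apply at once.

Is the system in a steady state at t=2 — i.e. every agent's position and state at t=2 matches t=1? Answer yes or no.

yes

t=1: a0@(0,0) a1@(0,0) a2@(0,0) a3@(0,0) a4@(3,2) | pheromone: 4 0 0 0 0 / 0 0 0 0 0 / 0 0 0 0 0 / 0 0 2 0 0 / 0 0 0 0 0 / 0 0 0 0 0
t=2: a0@(0,0) a1@(0,0) a2@(0,0) a3@(0,0) a4@(3,2) | pheromone: 7 0 0 0 0 / 0 0 0 0 0 / 0 0 0 0 0 / 0 0 2 0 0 / 0 0 0 0 0 / 0 0 0 0 0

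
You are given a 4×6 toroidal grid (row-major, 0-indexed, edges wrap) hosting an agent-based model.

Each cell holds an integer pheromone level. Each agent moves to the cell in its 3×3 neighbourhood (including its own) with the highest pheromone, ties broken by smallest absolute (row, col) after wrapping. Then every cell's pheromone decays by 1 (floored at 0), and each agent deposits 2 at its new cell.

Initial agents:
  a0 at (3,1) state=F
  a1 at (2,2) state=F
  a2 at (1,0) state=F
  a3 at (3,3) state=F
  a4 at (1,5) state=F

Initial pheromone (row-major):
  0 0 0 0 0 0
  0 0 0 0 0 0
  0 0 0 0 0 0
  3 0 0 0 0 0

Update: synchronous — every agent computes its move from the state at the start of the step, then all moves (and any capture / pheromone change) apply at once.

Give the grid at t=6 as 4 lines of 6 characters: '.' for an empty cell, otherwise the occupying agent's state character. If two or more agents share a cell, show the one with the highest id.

F.F...
......
......
......

t=1: a0@(3,0) a1@(1,1) a2@(0,0) a3@(0,2) a4@(0,0) | pheromone: 4 0 2 0 0 0 / 0 2 0 0 0 0 / 0 0 0 0 0 0 / 4 0 0 0 0 0
t=2: a0@(0,0) a1@(0,0) a2@(0,0) a3@(0,2) a4@(0,0) | pheromone: 11 0 3 0 0 0 / 0 1 0 0 0 0 / 0 0 0 0 0 0 / 3 0 0 0 0 0
t=3: a0@(0,0) a1@(0,0) a2@(0,0) a3@(0,2) a4@(0,0) | pheromone: 18 0 4 0 0 0 / 0 0 0 0 0 0 / 0 0 0 0 0 0 / 2 0 0 0 0 0
t=4: a0@(0,0) a1@(0,0) a2@(0,0) a3@(0,2) a4@(0,0) | pheromone: 25 0 5 0 0 0 / 0 0 0 0 0 0 / 0 0 0 0 0 0 / 1 0 0 0 0 0
t=5: a0@(0,0) a1@(0,0) a2@(0,0) a3@(0,2) a4@(0,0) | pheromone: 32 0 6 0 0 0 / 0 0 0 0 0 0 / 0 0 0 0 0 0 / 0 0 0 0 0 0
t=6: a0@(0,0) a1@(0,0) a2@(0,0) a3@(0,2) a4@(0,0) | pheromone: 39 0 7 0 0 0 / 0 0 0 0 0 0 / 0 0 0 0 0 0 / 0 0 0 0 0 0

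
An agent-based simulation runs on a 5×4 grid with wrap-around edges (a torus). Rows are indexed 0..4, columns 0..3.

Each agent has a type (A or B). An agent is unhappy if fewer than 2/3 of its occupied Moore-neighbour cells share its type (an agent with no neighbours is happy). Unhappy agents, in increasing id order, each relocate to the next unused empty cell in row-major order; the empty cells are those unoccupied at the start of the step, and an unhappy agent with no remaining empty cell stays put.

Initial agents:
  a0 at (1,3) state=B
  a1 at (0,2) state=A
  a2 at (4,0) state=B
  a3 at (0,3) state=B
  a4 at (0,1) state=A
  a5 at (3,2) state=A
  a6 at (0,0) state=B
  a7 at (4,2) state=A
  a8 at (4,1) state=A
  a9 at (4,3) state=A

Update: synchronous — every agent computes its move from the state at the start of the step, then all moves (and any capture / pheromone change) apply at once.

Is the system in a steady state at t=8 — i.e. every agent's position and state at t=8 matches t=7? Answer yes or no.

t=1: a0@(1,3):B a1@(0,2):A a2@(1,0):B a3@(1,1):B a4@(1,2):A a5@(3,2):A a6@(2,0):B a7@(4,2):A a8@(4,1):A a9@(2,1):A
t=2: a0@(0,0):B a1@(0,1):A a2@(1,0):B a3@(0,3):B a4@(2,2):A a5@(3,2):A a6@(2,0):B a7@(4,2):A a8@(4,1):A a9@(2,3):A
t=3: a0@(0,2):B a1@(1,1):A a2@(1,2):B a3@(0,3):B a4@(2,2):A a5@(3,2):A a6@(1,3):B a7@(4,2):A a8@(4,1):A a9@(2,1):A
t=4: a0@(0,0):B a1@(0,1):A a2@(1,0):B a3@(0,3):B a4@(2,0):A a5@(3,2):A a6@(1,3):B a7@(2,3):A a8@(4,1):A a9@(2,1):A
t=5: a0@(0,2):B a1@(1,1):A a2@(1,2):B a3@(0,3):B a4@(2,2):A a5@(3,2):A a6@(3,0):B a7@(3,1):A a8@(4,1):A a9@(2,1):A
t=6: a0@(0,0):B a1@(0,1):A a2@(1,0):B a3@(0,3):B a4@(2,2):A a5@(3,2):A a6@(1,3):B a7@(3,1):A a8@(2,0):A a9@(2,1):A
t=7: a0@(0,0):B a1@(0,2):A a2@(1,1):B a3@(0,3):B a4@(2,2):A a5@(3,2):A a6@(1,2):B a7@(3,1):A a8@(2,3):A a9@(2,1):A
t=8: a0@(0,0):B a1@(0,1):A a2@(1,0):B a3@(0,3):B a4@(2,2):A a5@(3,2):A a6@(1,3):B a7@(3,1):A a8@(2,3):A a9@(2,0):A

no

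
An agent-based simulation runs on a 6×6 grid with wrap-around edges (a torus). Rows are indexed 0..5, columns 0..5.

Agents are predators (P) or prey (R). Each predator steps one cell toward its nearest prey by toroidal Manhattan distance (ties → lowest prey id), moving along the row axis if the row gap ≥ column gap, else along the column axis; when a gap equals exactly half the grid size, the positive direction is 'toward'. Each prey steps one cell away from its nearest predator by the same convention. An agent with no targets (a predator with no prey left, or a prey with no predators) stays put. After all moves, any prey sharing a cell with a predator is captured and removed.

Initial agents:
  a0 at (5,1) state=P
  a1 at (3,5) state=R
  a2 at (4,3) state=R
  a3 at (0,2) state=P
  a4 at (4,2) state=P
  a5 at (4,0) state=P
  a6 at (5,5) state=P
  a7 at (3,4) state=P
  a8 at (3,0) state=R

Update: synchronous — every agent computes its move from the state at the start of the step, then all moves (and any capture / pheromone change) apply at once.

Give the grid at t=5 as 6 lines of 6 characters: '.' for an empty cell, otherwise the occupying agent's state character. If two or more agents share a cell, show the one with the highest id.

......
......
......
......
......
PR...P

t=1: a0@(5,2):P a2@(4,4):R a3@(5,2):P a4@(4,3):P a5@(3,0):P a6@(4,5):P a7@(3,5):P a8@(2,0):R
t=2: a0@(5,3):P a3@(5,3):P a4@(4,4):P a5@(2,0):P a6@(4,4):P a7@(4,5):P a8@(1,0):R
t=3: a0@(5,4):P a3@(5,4):P a4@(5,4):P a5@(1,0):P a6@(5,4):P a7@(5,5):P a8@(0,0):R
t=4: a0@(5,5):P a3@(5,5):P a4@(5,5):P a5@(0,0):P a6@(5,5):P a7@(0,5):P a8@(5,0):R
t=5: a0@(5,0):P a3@(5,0):P a4@(5,0):P a5@(5,0):P a6@(5,0):P a7@(5,5):P a8@(5,1):R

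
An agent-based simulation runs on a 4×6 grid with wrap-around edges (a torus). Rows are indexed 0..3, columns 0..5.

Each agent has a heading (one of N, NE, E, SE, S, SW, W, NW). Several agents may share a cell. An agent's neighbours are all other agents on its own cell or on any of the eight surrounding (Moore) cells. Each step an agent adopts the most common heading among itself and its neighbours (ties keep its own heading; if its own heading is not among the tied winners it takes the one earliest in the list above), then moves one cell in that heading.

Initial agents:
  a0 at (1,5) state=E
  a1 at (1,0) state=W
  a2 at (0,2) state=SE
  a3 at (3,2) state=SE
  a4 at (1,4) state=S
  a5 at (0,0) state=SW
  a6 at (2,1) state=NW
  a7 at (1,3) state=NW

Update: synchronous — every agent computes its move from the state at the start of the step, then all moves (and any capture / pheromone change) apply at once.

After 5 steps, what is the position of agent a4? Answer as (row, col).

t=1: a0@(1,0):E a1@(1,5):W a2@(1,3):SE a3@(0,3):SE a4@(2,4):S a5@(1,5):SW a6@(1,0):NW a7@(0,2):NW
t=2: a0@(1,1):E a1@(1,4):W a2@(2,4):SE a3@(1,4):SE a4@(3,4):S a5@(2,4):SW a6@(0,5):NW a7@(1,3):SE
t=3: a0@(1,2):E a1@(2,5):SE a2@(3,5):SE a3@(2,5):SE a4@(0,4):S a5@(3,5):SE a6@(3,4):NW a7@(2,4):SE
t=4: a0@(1,3):E a1@(3,0):SE a2@(0,0):SE a3@(3,0):SE a4@(1,5):SE a5@(0,0):SE a6@(0,5):SE a7@(3,5):SE
t=5: a0@(1,4):E a1@(0,1):SE a2@(1,1):SE a3@(0,1):SE a4@(2,0):SE a5@(1,1):SE a6@(1,0):SE a7@(0,0):SE

(2, 0)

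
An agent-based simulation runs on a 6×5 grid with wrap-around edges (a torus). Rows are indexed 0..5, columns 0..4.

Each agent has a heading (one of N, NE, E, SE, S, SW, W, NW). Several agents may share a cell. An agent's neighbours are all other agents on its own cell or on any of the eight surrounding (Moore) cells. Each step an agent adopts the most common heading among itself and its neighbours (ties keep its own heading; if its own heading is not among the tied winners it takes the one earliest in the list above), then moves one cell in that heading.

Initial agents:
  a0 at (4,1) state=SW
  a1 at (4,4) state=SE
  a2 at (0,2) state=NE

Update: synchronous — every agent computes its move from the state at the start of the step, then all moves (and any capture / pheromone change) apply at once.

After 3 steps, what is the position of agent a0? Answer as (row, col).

(1, 3)

t=1: a0@(5,0):SW a1@(5,0):SE a2@(5,3):NE
t=2: a0@(0,4):SW a1@(0,1):SE a2@(4,4):NE
t=3: a0@(1,3):SW a1@(1,2):SE a2@(3,0):NE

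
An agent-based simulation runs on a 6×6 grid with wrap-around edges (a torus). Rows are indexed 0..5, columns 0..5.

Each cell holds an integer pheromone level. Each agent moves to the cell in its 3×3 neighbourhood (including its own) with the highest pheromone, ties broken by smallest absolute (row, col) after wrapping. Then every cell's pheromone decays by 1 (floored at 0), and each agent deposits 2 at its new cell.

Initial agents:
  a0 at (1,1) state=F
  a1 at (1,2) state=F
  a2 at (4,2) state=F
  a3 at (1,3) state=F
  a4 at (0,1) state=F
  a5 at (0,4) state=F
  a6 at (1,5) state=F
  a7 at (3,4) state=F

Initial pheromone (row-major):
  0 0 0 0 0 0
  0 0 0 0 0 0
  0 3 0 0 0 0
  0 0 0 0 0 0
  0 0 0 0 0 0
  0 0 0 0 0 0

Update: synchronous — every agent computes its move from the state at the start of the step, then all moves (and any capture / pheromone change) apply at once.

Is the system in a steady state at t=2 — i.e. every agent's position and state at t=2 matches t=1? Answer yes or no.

no

t=1: a0@(2,1) a1@(2,1) a2@(3,1) a3@(0,2) a4@(0,0) a5@(0,3) a6@(0,0) a7@(2,3) | pheromone: 4 0 2 2 0 0 / 0 0 0 0 0 0 / 0 6 0 2 0 0 / 0 2 0 0 0 0 / 0 0 0 0 0 0 / 0 0 0 0 0 0
t=2: a0@(2,1) a1@(2,1) a2@(2,1) a3@(0,2) a4@(0,0) a5@(0,2) a6@(0,0) a7@(2,3) | pheromone: 7 0 5 1 0 0 / 0 0 0 0 0 0 / 0 11 0 3 0 0 / 0 1 0 0 0 0 / 0 0 0 0 0 0 / 0 0 0 0 0 0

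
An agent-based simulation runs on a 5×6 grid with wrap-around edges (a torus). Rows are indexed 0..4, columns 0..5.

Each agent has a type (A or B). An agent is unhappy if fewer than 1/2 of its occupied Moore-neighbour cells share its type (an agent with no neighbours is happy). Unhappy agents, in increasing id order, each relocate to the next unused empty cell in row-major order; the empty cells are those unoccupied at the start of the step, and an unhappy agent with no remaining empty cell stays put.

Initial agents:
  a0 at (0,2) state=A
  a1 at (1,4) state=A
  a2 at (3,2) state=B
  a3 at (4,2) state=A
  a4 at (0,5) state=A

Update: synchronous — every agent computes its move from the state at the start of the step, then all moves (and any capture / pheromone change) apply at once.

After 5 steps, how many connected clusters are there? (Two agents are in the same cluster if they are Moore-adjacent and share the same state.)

3

t=1: a0@(0,2):A a1@(1,4):A a2@(0,0):B a3@(4,2):A a4@(0,5):A
t=2: a0@(0,2):A a1@(1,4):A a2@(0,1):B a3@(4,2):A a4@(0,5):A
t=3: a0@(0,2):A a1@(1,4):A a2@(0,0):B a3@(4,2):A a4@(0,5):A
t=4: a0@(0,2):A a1@(1,4):A a2@(0,1):B a3@(4,2):A a4@(0,5):A
t=5: a0@(0,2):A a1@(1,4):A a2@(0,0):B a3@(4,2):A a4@(0,5):A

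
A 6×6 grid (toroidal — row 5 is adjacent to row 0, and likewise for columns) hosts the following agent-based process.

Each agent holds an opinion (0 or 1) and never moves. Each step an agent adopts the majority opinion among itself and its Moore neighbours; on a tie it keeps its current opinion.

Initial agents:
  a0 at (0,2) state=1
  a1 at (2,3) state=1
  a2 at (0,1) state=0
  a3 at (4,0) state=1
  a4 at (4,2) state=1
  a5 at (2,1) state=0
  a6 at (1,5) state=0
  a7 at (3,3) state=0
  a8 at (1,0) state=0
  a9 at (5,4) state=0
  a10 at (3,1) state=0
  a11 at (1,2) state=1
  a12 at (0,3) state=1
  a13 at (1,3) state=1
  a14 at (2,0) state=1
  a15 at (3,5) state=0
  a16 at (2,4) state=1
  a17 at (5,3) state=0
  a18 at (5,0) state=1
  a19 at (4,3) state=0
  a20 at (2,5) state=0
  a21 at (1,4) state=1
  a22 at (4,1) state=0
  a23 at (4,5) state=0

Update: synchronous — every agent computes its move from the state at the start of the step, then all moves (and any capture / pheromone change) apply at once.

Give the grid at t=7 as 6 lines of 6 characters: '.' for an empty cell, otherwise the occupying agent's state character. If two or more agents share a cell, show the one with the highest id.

.111..
0.1110
00.110
.0.1.0
0000.0
0..00.

t=1: a0@(0,2):1 a1@(2,3):1 a2@(0,1):1 a3@(4,0):0 a4@(4,2):0 a5@(2,1):0 a6@(1,5):0 a7@(3,3):1 a8@(1,0):0 a9@(5,4):0 a10@(3,1):0 a11@(1,2):1 a12@(0,3):1 a13@(1,3):1 a14@(2,0):0 a15@(3,5):0 a16@(2,4):1 a17@(5,3):0 a18@(5,0):0 a19@(4,3):0 a20@(2,5):0 a21@(1,4):1 a22@(4,1):1 a23@(4,5):0
t=2: a0@(0,2):1 a1@(2,3):1 a2@(0,1):1 a3@(4,0):0 a4@(4,2):0 a5@(2,1):0 a6@(1,5):0 a7@(3,3):1 a8@(1,0):0 a9@(5,4):0 a10@(3,1):0 a11@(1,2):1 a12@(0,3):1 a13@(1,3):1 a14@(2,0):0 a15@(3,5):0 a16@(2,4):1 a17@(5,3):0 a18@(5,0):0 a19@(4,3):0 a20@(2,5):0 a21@(1,4):1 a22@(4,1):0 a23@(4,5):0
t=3: (unchanged — steady state)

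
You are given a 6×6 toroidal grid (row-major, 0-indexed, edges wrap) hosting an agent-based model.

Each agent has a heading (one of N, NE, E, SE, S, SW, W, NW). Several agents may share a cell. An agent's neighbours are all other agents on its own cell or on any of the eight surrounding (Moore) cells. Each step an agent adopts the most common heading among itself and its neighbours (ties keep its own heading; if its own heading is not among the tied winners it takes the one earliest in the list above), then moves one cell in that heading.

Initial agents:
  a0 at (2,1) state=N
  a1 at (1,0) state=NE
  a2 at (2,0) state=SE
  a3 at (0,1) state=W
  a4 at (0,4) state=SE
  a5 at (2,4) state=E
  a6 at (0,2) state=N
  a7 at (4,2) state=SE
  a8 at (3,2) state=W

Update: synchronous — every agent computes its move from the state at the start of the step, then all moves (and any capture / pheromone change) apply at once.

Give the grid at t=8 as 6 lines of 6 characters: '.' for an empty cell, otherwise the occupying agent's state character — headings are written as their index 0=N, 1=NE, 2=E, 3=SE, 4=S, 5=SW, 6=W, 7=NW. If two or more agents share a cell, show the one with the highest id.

t=1: a0@(1,1):N a1@(0,1):NE a2@(3,1):SE a3@(0,0):W a4@(1,5):SE a5@(2,5):E a6@(5,2):N a7@(5,3):SE a8@(3,1):W
t=2: a0@(0,1):N a1@(5,1):N a2@(4,2):SE a3@(0,5):W a4@(2,0):SE a5@(2,0):E a6@(4,2):N a7@(0,4):SE a8@(3,0):W
t=3: a0@(5,1):N a1@(4,1):N a2@(3,2):N a3@(0,4):W a4@(3,1):SE a5@(2,1):E a6@(3,2):N a7@(1,5):SE a8@(3,5):W
t=4: a0@(4,1):N a1@(3,1):N a2@(2,2):N a3@(0,3):W a4@(2,1):N a5@(1,1):N a6@(2,2):N a7@(2,0):SE a8@(3,4):W
t=5: a0@(3,1):N a1@(2,1):N a2@(1,2):N a3@(0,2):W a4@(1,1):N a5@(0,1):N a6@(1,2):N a7@(1,0):N a8@(3,3):W
t=6: a0@(2,1):N a1@(1,1):N a2@(0,2):N a3@(5,2):N a4@(0,1):N a5@(5,1):N a6@(0,2):N a7@(0,0):N a8@(3,2):W
t=7: a0@(1,1):N a1@(0,1):N a2@(5,2):N a3@(4,2):N a4@(5,1):N a5@(4,1):N a6@(5,2):N a7@(5,0):N a8@(3,1):W
t=8: a0@(0,1):N a1@(5,1):N a2@(4,2):N a3@(3,2):N a4@(4,1):N a5@(3,1):N a6@(4,2):N a7@(4,0):N a8@(2,1):N

.0....
......
.0....
.00...
000...
.0....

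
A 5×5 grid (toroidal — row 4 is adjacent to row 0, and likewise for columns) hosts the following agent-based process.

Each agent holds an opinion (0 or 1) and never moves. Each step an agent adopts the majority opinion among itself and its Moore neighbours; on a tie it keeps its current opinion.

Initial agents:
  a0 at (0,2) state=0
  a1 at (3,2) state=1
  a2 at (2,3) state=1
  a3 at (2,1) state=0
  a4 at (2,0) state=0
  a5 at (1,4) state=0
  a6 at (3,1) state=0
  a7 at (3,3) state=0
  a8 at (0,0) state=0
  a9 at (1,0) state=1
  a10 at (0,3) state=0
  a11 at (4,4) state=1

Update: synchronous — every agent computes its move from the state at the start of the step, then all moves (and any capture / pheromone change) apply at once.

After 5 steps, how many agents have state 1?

t=1: a0@(0,2):0 a1@(3,2):0 a2@(2,3):1 a3@(2,1):0 a4@(2,0):0 a5@(1,4):0 a6@(3,1):0 a7@(3,3):1 a8@(0,0):0 a9@(1,0):0 a10@(0,3):0 a11@(4,4):0
t=2: (unchanged — steady state)

2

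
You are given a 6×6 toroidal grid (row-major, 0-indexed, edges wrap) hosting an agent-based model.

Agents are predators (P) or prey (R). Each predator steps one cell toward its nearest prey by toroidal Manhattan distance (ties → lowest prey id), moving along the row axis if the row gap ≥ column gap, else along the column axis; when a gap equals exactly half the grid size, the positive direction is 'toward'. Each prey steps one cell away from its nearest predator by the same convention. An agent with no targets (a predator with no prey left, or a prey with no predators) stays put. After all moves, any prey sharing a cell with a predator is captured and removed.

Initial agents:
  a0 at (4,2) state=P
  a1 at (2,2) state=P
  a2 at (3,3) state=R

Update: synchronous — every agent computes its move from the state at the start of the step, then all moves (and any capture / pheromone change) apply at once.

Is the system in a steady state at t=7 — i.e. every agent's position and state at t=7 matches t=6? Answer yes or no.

no

t=1: a0@(3,2):P a1@(3,2):P a2@(2,3):R
t=2: a0@(2,2):P a1@(2,2):P a2@(1,3):R
t=3: a0@(1,2):P a1@(1,2):P a2@(0,3):R
t=4: a0@(0,2):P a1@(0,2):P a2@(5,3):R
t=5: a0@(5,2):P a1@(5,2):P a2@(4,3):R
t=6: a0@(4,2):P a1@(4,2):P a2@(3,3):R
t=7: a0@(3,2):P a1@(3,2):P a2@(2,3):R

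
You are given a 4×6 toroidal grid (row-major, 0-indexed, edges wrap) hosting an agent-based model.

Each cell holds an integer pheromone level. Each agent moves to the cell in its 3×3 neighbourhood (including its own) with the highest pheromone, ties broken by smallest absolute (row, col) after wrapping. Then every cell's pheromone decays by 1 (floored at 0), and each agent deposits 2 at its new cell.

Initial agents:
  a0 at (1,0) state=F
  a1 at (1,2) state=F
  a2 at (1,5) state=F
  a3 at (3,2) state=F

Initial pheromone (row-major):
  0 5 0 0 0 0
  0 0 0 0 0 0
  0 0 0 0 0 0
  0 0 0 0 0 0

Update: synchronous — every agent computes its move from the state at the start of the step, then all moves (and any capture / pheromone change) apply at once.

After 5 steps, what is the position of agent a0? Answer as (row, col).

(0, 1)

t=1: a0@(0,1) a1@(0,1) a2@(0,0) a3@(0,1) | pheromone: 2 10 0 0 0 0 / 0 0 0 0 0 0 / 0 0 0 0 0 0 / 0 0 0 0 0 0
t=2: a0@(0,1) a1@(0,1) a2@(0,1) a3@(0,1) | pheromone: 1 17 0 0 0 0 / 0 0 0 0 0 0 / 0 0 0 0 0 0 / 0 0 0 0 0 0
t=3: a0@(0,1) a1@(0,1) a2@(0,1) a3@(0,1) | pheromone: 0 24 0 0 0 0 / 0 0 0 0 0 0 / 0 0 0 0 0 0 / 0 0 0 0 0 0
t=4: a0@(0,1) a1@(0,1) a2@(0,1) a3@(0,1) | pheromone: 0 31 0 0 0 0 / 0 0 0 0 0 0 / 0 0 0 0 0 0 / 0 0 0 0 0 0
t=5: a0@(0,1) a1@(0,1) a2@(0,1) a3@(0,1) | pheromone: 0 38 0 0 0 0 / 0 0 0 0 0 0 / 0 0 0 0 0 0 / 0 0 0 0 0 0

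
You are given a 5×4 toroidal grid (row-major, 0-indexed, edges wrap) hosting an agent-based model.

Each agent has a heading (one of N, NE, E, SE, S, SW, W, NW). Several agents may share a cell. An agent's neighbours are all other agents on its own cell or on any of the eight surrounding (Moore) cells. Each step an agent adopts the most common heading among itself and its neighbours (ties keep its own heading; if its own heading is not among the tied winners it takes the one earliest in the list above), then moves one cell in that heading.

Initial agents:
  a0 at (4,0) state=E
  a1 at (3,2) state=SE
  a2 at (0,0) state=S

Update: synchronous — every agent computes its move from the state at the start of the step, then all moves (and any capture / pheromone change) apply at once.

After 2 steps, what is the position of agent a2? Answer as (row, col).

(2, 0)

t=1: a0@(4,1):E a1@(4,3):SE a2@(1,0):S
t=2: a0@(4,2):E a1@(0,0):SE a2@(2,0):S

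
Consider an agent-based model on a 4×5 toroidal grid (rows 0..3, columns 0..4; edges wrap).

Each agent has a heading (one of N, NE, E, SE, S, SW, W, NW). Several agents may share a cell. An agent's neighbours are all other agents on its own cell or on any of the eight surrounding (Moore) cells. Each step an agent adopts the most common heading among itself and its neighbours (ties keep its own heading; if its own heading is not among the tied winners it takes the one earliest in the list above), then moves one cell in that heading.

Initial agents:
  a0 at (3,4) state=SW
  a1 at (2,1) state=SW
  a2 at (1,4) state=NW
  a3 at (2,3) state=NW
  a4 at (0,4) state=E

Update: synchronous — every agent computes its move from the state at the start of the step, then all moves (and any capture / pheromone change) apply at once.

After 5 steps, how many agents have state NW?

t=1: a0@(0,3):SW a1@(3,0):SW a2@(0,3):NW a3@(1,2):NW a4@(0,0):E
t=2: a0@(3,2):NW a1@(0,4):SW a2@(3,2):NW a3@(0,1):NW a4@(0,1):E
t=3: a0@(2,1):NW a1@(1,3):SW a2@(2,1):NW a3@(3,0):NW a4@(3,0):NW
t=4: a0@(1,0):NW a1@(2,2):SW a2@(1,0):NW a3@(2,4):NW a4@(2,4):NW
t=5: a0@(0,4):NW a1@(3,1):SW a2@(0,4):NW a3@(1,3):NW a4@(1,3):NW

4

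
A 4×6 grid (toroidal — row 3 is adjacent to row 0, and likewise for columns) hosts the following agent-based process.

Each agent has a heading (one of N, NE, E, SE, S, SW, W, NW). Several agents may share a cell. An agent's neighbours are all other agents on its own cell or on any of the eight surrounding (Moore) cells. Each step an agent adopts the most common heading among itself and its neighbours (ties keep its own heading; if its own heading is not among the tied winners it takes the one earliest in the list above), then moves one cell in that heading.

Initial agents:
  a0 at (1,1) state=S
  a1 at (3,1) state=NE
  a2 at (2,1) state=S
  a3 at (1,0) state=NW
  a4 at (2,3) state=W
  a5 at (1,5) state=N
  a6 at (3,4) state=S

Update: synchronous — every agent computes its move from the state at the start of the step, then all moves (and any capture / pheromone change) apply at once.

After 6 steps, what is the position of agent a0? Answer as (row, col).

t=1: a0@(2,1):S a1@(2,2):NE a2@(3,1):S a3@(2,0):S a4@(2,2):W a5@(0,5):N a6@(0,4):S
t=2: a0@(3,1):S a1@(3,2):S a2@(0,1):S a3@(3,0):S a4@(3,2):S a5@(3,5):N a6@(1,4):S
t=3: a0@(0,1):S a1@(0,2):S a2@(1,1):S a3@(0,0):S a4@(0,2):S a5@(2,5):N a6@(2,4):S
t=4: a0@(1,1):S a1@(1,2):S a2@(2,1):S a3@(1,0):S a4@(1,2):S a5@(1,5):N a6@(3,4):S
t=5: a0@(2,1):S a1@(2,2):S a2@(3,1):S a3@(2,0):S a4@(2,2):S a5@(0,5):N a6@(0,4):S
t=6: a0@(3,1):S a1@(3,2):S a2@(0,1):S a3@(3,0):S a4@(3,2):S a5@(3,5):N a6@(1,4):S

(3, 1)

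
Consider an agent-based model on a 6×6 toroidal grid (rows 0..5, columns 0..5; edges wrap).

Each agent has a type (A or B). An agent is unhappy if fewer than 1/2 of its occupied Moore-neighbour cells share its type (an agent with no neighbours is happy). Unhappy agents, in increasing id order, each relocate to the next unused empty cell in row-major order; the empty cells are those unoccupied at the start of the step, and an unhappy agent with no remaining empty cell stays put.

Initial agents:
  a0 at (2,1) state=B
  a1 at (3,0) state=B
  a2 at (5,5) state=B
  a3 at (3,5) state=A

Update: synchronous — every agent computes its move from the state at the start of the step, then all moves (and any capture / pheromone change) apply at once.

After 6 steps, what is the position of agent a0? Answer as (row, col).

t=1: a0@(2,1):B a1@(3,0):B a2@(5,5):B a3@(0,0):A
t=2: a0@(2,1):B a1@(3,0):B a2@(0,1):B a3@(0,2):A
t=3: a0@(2,1):B a1@(3,0):B a2@(0,0):B a3@(0,3):A
t=4: (unchanged — steady state)

(2, 1)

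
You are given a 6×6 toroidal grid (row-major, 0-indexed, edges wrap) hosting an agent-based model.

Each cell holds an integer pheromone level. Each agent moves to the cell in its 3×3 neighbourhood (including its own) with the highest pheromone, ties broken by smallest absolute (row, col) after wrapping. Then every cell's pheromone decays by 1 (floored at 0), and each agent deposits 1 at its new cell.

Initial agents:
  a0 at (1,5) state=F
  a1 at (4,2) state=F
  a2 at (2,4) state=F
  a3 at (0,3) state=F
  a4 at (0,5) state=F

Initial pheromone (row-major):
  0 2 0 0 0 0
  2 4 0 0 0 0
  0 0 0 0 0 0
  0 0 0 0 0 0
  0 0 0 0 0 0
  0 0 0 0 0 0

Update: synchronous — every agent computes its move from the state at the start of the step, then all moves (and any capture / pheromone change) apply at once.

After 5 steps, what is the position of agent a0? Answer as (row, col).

(1, 0)

t=1: a0@(1,0) a1@(3,1) a2@(1,3) a3@(0,2) a4@(1,0) | pheromone: 0 1 1 0 0 0 / 3 3 0 1 0 0 / 0 0 0 0 0 0 / 0 1 0 0 0 0 / 0 0 0 0 0 0 / 0 0 0 0 0 0
t=2: a0@(1,0) a1@(3,1) a2@(0,2) a3@(1,1) a4@(1,0) | pheromone: 0 0 1 0 0 0 / 4 3 0 0 0 0 / 0 0 0 0 0 0 / 0 1 0 0 0 0 / 0 0 0 0 0 0 / 0 0 0 0 0 0
t=3: a0@(1,0) a1@(3,1) a2@(1,1) a3@(1,0) a4@(1,0) | pheromone: 0 0 0 0 0 0 / 6 3 0 0 0 0 / 0 0 0 0 0 0 / 0 1 0 0 0 0 / 0 0 0 0 0 0 / 0 0 0 0 0 0
t=4: a0@(1,0) a1@(3,1) a2@(1,0) a3@(1,0) a4@(1,0) | pheromone: 0 0 0 0 0 0 / 9 2 0 0 0 0 / 0 0 0 0 0 0 / 0 1 0 0 0 0 / 0 0 0 0 0 0 / 0 0 0 0 0 0
t=5: a0@(1,0) a1@(3,1) a2@(1,0) a3@(1,0) a4@(1,0) | pheromone: 0 0 0 0 0 0 / 12 1 0 0 0 0 / 0 0 0 0 0 0 / 0 1 0 0 0 0 / 0 0 0 0 0 0 / 0 0 0 0 0 0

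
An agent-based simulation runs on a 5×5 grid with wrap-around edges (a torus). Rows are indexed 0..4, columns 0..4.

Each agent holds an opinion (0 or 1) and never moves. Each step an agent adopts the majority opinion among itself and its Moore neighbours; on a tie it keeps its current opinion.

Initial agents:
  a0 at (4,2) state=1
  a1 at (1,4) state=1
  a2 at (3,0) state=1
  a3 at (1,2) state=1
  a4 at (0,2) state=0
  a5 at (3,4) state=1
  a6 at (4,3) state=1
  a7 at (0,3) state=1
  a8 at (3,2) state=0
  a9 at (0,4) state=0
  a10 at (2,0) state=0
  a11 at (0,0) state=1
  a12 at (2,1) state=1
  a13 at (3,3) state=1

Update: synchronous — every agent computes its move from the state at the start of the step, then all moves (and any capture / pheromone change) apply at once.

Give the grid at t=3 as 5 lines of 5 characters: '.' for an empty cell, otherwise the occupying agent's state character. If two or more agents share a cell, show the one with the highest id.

t=1: a0@(4,2):1 a1@(1,4):1 a2@(3,0):1 a3@(1,2):1 a4@(0,2):1 a5@(3,4):1 a6@(4,3):1 a7@(0,3):1 a8@(3,2):1 a9@(0,4):1 a10@(2,0):1 a11@(0,0):1 a12@(2,1):1 a13@(3,3):1
t=2: (unchanged — steady state)

1.111
..1.1
11...
1.111
..11.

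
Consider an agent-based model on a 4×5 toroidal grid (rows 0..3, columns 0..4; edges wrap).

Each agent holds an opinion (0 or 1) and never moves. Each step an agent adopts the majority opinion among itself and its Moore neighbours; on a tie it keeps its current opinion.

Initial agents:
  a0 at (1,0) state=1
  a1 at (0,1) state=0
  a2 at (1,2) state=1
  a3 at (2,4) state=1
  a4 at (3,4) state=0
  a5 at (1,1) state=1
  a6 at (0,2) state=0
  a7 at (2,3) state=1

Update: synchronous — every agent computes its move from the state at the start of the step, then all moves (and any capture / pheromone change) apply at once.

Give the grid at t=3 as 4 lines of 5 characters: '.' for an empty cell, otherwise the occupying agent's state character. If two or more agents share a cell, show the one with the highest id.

.11..
111..
...11
....1

t=1: a0@(1,0):1 a1@(0,1):1 a2@(1,2):1 a3@(2,4):1 a4@(3,4):1 a5@(1,1):1 a6@(0,2):0 a7@(2,3):1
t=2: a0@(1,0):1 a1@(0,1):1 a2@(1,2):1 a3@(2,4):1 a4@(3,4):1 a5@(1,1):1 a6@(0,2):1 a7@(2,3):1
t=3: (unchanged — steady state)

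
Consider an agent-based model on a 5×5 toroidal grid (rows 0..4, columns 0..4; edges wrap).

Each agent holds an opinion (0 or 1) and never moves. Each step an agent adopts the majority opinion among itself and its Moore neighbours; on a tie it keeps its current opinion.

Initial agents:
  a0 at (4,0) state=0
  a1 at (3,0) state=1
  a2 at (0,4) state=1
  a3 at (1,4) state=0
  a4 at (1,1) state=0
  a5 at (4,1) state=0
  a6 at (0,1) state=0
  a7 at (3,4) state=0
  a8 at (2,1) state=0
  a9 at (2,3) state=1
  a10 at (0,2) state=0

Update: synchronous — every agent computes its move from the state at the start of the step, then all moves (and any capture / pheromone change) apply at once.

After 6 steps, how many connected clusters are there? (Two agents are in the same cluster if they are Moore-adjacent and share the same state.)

1

t=1: a0@(4,0):0 a1@(3,0):0 a2@(0,4):0 a3@(1,4):1 a4@(1,1):0 a5@(4,1):0 a6@(0,1):0 a7@(3,4):0 a8@(2,1):0 a9@(2,3):0 a10@(0,2):0
t=2: a0@(4,0):0 a1@(3,0):0 a2@(0,4):0 a3@(1,4):0 a4@(1,1):0 a5@(4,1):0 a6@(0,1):0 a7@(3,4):0 a8@(2,1):0 a9@(2,3):0 a10@(0,2):0
t=3: (unchanged — steady state)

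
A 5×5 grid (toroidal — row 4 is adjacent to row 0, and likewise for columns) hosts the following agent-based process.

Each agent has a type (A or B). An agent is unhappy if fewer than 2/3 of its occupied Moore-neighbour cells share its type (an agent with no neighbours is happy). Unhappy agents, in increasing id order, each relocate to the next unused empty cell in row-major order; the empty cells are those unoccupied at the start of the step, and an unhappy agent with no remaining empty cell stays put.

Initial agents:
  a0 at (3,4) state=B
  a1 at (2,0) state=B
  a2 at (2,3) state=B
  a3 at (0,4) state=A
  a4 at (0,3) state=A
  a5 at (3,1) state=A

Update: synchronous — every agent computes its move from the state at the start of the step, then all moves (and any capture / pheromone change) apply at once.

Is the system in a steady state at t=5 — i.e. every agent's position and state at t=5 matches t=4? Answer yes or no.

t=1: a0@(3,4):B a1@(0,0):B a2@(2,3):B a3@(0,4):A a4@(0,3):A a5@(0,1):A
t=2: a0@(3,4):B a1@(0,2):B a2@(2,3):B a3@(1,0):A a4@(0,3):A a5@(1,1):A
t=3: a0@(3,4):B a1@(0,0):B a2@(2,3):B a3@(1,0):A a4@(0,1):A a5@(0,4):A
t=4: a0@(3,4):B a1@(0,2):B a2@(2,3):B a3@(1,0):A a4@(0,3):A a5@(1,1):A
t=5: a0@(3,4):B a1@(0,0):B a2@(2,3):B a3@(1,0):A a4@(0,1):A a5@(0,4):A

no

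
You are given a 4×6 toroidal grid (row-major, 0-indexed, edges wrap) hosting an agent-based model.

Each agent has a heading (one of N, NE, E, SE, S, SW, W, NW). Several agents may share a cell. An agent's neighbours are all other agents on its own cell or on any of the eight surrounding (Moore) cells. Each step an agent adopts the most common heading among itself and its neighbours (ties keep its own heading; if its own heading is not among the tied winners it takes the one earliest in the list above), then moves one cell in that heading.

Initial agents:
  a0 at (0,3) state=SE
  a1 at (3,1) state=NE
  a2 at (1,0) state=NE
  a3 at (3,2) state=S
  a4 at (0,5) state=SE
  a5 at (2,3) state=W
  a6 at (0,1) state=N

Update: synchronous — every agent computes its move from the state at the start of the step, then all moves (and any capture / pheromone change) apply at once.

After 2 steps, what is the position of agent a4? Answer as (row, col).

t=1: a0@(1,4):SE a1@(2,2):NE a2@(0,1):NE a3@(0,2):S a4@(1,0):SE a5@(2,2):W a6@(3,2):NE
t=2: a0@(2,5):SE a1@(1,3):NE a2@(3,2):NE a3@(3,3):NE a4@(2,1):SE a5@(1,3):NE a6@(2,3):NE

(2, 1)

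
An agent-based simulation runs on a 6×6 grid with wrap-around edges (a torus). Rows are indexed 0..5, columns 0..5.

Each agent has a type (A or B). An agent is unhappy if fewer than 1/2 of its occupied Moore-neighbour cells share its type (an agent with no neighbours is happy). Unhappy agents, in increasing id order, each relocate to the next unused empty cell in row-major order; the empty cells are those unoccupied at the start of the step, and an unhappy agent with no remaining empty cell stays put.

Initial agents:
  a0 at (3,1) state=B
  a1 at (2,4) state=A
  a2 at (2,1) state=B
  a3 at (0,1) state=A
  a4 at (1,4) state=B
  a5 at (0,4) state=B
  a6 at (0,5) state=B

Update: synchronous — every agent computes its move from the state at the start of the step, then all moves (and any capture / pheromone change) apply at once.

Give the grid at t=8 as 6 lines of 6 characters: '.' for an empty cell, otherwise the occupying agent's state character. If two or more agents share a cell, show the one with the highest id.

AA..BB
....B.
.B....
.B....
......
......

t=1: a0@(3,1):B a1@(0,0):A a2@(2,1):B a3@(0,1):A a4@(1,4):B a5@(0,4):B a6@(0,5):B
t=2: (unchanged — steady state)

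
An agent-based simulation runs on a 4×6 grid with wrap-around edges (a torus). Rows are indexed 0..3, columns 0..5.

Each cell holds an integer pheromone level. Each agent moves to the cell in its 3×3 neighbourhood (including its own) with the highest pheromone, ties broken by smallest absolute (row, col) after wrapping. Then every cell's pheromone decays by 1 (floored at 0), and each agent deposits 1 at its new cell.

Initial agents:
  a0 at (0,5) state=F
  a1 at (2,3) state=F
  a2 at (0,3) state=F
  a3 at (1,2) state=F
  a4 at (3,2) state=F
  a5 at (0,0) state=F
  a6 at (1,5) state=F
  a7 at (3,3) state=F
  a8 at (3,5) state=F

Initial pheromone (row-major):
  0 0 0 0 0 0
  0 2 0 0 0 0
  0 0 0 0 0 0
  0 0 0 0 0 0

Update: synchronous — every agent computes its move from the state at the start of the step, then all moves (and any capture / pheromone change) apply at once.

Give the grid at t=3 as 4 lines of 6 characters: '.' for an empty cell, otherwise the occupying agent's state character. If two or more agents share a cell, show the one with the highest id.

F.....
......
......
......

t=1: a0@(0,0) a1@(1,2) a2@(0,2) a3@(1,1) a4@(0,1) a5@(1,1) a6@(0,0) a7@(0,2) a8@(0,0) | pheromone: 3 1 2 0 0 0 / 0 3 1 0 0 0 / 0 0 0 0 0 0 / 0 0 0 0 0 0
t=2: a0@(0,0) a1@(1,1) a2@(1,1) a3@(0,0) a4@(0,0) a5@(0,0) a6@(0,0) a7@(1,1) a8@(0,0) | pheromone: 8 0 1 0 0 0 / 0 5 0 0 0 0 / 0 0 0 0 0 0 / 0 0 0 0 0 0
t=3: a0@(0,0) a1@(0,0) a2@(0,0) a3@(0,0) a4@(0,0) a5@(0,0) a6@(0,0) a7@(0,0) a8@(0,0) | pheromone: 16 0 0 0 0 0 / 0 4 0 0 0 0 / 0 0 0 0 0 0 / 0 0 0 0 0 0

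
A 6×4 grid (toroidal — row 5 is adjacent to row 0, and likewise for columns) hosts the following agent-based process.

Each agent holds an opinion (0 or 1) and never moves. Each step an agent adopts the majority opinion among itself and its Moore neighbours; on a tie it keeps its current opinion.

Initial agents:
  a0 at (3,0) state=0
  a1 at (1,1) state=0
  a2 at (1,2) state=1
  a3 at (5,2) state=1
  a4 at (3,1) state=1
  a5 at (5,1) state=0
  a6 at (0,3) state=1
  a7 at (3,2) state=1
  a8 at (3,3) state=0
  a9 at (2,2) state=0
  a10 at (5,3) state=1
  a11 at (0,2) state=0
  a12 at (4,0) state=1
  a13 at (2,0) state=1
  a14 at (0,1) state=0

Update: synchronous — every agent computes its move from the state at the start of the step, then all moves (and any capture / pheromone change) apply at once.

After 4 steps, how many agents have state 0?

8

t=1: a0@(3,0):1 a1@(1,1):0 a2@(1,2):0 a3@(5,2):1 a4@(3,1):1 a5@(5,1):0 a6@(0,3):1 a7@(3,2):1 a8@(3,3):0 a9@(2,2):0 a10@(5,3):1 a11@(0,2):0 a12@(4,0):1 a13@(2,0):0 a14@(0,1):0
t=2: (unchanged — steady state)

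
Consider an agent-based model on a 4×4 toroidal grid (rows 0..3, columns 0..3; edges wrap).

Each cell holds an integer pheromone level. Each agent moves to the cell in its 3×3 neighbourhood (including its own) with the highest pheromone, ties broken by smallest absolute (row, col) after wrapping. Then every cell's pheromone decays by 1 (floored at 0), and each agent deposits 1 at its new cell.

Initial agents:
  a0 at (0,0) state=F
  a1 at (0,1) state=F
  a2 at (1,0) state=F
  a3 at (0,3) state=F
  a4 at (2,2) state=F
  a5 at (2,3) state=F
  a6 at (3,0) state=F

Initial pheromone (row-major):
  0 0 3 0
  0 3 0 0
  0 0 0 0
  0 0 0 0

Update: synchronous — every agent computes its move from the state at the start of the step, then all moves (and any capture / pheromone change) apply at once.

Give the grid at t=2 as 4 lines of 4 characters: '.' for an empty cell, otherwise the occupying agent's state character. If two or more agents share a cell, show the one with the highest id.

....
.F..
....
....

t=1: a0@(1,1) a1@(0,2) a2@(1,1) a3@(0,2) a4@(1,1) a5@(1,0) a6@(0,0) | pheromone: 1 0 4 0 / 1 5 0 0 / 0 0 0 0 / 0 0 0 0
t=2: a0@(1,1) a1@(1,1) a2@(1,1) a3@(1,1) a4@(1,1) a5@(1,1) a6@(1,1) | pheromone: 0 0 3 0 / 0 11 0 0 / 0 0 0 0 / 0 0 0 0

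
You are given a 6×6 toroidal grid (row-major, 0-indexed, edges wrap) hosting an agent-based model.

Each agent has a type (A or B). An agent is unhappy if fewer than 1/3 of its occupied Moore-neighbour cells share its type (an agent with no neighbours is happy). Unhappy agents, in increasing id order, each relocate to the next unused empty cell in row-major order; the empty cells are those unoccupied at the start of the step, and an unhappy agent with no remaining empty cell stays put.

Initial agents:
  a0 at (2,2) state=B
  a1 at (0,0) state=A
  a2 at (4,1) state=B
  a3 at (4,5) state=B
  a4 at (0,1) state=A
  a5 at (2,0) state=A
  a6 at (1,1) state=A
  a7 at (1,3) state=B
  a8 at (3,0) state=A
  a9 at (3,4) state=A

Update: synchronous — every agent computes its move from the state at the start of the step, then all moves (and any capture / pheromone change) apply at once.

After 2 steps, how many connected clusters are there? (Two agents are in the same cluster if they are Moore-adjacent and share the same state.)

2

t=1: a0@(2,2):B a1@(0,0):A a2@(0,2):B a3@(0,3):B a4@(0,1):A a5@(2,0):A a6@(1,1):A a7@(1,3):B a8@(3,0):A a9@(0,4):A
t=2: a0@(2,2):B a1@(0,0):A a2@(0,2):B a3@(0,3):B a4@(0,1):A a5@(2,0):A a6@(1,1):A a7@(1,3):B a8@(3,0):A a9@(0,5):A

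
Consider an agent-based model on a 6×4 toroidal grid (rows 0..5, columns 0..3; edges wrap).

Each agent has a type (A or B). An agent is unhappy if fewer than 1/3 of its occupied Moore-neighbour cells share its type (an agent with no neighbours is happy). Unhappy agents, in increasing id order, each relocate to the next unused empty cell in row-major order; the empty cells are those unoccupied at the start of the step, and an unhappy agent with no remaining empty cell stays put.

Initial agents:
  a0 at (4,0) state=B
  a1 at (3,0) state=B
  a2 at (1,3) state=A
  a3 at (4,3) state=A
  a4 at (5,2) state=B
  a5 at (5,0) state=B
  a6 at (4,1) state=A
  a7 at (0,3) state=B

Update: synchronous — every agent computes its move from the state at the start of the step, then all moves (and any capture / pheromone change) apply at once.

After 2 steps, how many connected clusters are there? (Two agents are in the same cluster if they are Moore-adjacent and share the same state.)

t=1: a0@(4,0):B a1@(3,0):B a2@(0,0):A a3@(0,1):A a4@(5,2):B a5@(5,0):B a6@(0,2):A a7@(0,3):B
t=2: (unchanged — steady state)

2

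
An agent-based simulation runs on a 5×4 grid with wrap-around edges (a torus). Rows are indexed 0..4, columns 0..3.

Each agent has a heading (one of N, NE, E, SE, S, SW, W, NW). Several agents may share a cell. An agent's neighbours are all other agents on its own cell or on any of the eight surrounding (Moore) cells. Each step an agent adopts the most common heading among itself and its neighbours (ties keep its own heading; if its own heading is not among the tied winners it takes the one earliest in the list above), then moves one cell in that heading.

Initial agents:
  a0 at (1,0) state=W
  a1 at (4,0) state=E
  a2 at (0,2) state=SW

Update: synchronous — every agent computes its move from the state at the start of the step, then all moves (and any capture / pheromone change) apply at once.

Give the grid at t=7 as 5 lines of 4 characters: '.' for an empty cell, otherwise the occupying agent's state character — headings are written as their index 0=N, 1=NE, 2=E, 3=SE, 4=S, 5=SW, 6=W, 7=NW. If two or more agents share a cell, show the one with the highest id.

t=1: a0@(1,3):W a1@(4,1):E a2@(1,1):SW
t=2: a0@(1,2):W a1@(4,2):E a2@(2,0):SW
t=3: a0@(1,1):W a1@(4,3):E a2@(3,3):SW
t=4: a0@(1,0):W a1@(4,0):E a2@(4,2):SW
t=5: a0@(1,3):W a1@(4,1):E a2@(0,1):SW
t=6: a0@(1,2):W a1@(4,2):E a2@(1,0):SW
t=7: a0@(1,1):W a1@(4,3):E a2@(2,3):SW

....
.6..
...5
....
...2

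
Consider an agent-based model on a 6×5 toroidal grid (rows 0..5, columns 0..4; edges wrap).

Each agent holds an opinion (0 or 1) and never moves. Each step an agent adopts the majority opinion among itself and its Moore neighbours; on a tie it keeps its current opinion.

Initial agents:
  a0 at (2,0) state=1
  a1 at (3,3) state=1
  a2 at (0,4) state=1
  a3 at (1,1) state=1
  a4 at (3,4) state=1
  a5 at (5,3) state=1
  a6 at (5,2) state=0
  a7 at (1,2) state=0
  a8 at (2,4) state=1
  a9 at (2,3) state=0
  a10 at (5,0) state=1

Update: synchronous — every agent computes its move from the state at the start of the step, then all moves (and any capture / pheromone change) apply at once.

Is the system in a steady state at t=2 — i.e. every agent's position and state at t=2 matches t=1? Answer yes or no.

no

t=1: a0@(2,0):1 a1@(3,3):1 a2@(0,4):1 a3@(1,1):1 a4@(3,4):1 a5@(5,3):1 a6@(5,2):0 a7@(1,2):0 a8@(2,4):1 a9@(2,3):1 a10@(5,0):1
t=2: a0@(2,0):1 a1@(3,3):1 a2@(0,4):1 a3@(1,1):1 a4@(3,4):1 a5@(5,3):1 a6@(5,2):0 a7@(1,2):1 a8@(2,4):1 a9@(2,3):1 a10@(5,0):1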